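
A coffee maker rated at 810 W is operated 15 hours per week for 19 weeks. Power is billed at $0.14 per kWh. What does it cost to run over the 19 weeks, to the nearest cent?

Runtime = 15 h/week × 19 weeks = 285 h
Energy = 0.81 kW × 285 h = 230.85 kWh
Cost = 230.85 kWh × $0.14/kWh = $32.32

$32.32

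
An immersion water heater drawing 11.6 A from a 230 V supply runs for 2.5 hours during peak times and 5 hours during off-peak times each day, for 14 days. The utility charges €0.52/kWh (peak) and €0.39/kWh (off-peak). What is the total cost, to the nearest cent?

€121.39

Power = 11.6 A × 230 V = 2668 W = 2.668 kW
Peak energy = 2.668 kW × 2.5 h × 14 = 93.38 kWh
Off-peak energy = 2.668 kW × 5 h × 14 = 186.76 kWh
Cost = 93.38 × €0.52 + 186.76 × €0.39 = €48.5576 + €72.8364 = €121.39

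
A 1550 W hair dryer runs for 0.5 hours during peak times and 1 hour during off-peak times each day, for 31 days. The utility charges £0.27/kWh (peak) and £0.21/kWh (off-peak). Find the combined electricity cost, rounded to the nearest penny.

£16.58

Peak energy = 1.55 kW × 0.5 h × 31 = 24.025 kWh
Off-peak energy = 1.55 kW × 1 h × 31 = 48.05 kWh
Cost = 24.025 × £0.27 + 48.05 × £0.21 = £6.48675 + £10.0905 = £16.58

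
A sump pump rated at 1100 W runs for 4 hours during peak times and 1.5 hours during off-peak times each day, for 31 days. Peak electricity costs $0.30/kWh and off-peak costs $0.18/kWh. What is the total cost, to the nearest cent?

Peak energy = 1.1 kW × 4 h × 31 = 136.4 kWh
Off-peak energy = 1.1 kW × 1.5 h × 31 = 51.15 kWh
Cost = 136.4 × $0.30 + 51.15 × $0.18 = $40.92 + $9.207 = $50.13

$50.13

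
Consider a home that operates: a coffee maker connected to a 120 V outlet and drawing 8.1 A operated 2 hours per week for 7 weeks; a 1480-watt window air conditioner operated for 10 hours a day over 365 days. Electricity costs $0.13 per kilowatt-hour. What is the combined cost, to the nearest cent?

$704.03

coffee maker: Power = 8.1 A × 120 V = 972 W = 0.972 kW
coffee maker: Runtime = 2 h/week × 7 weeks = 14 h
coffee maker: 0.972 kW × 14 h = 13.608 kWh
window air conditioner: Runtime = 10 h/day × 365 days = 3650 h
window air conditioner: 1.48 kW × 3650 h = 5402 kWh
Total energy = 5415.608 kWh
Cost = 5415.608 × $0.13 = $704.03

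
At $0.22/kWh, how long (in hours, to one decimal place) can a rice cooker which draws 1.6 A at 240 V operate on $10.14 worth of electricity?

Power = 1.6 A × 240 V = 384 W = 0.384 kW
Energy available = $10.14 ÷ $0.22/kWh = 46.0909 kWh
Hours = 46.0909 kWh ÷ 0.384 kW = 120.0 h

120.0 h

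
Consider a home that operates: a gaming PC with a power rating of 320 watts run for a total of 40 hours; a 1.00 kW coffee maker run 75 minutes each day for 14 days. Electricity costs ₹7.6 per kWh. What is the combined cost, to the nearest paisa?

gaming PC: 0.32 kW × 40 h = 12.8 kWh
coffee maker: Runtime = 75 min × 14 = 1050 min = 17.5 h
coffee maker: 1 kW × 17.5 h = 17.5 kWh
Total energy = 30.3 kWh
Cost = 30.3 × ₹7.6 = ₹230.28

₹230.28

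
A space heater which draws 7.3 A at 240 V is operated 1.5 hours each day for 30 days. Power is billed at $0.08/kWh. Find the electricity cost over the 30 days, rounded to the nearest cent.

$6.31

Power = 7.3 A × 240 V = 1752 W = 1.752 kW
Runtime = 1.5 h/day × 30 days = 45 h
Energy = 1.752 kW × 45 h = 78.84 kWh
Cost = 78.84 kWh × $0.08/kWh = $6.31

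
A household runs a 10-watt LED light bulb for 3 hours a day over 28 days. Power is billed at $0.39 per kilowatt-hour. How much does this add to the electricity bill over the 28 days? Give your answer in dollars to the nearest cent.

Runtime = 3 h/day × 28 days = 84 h
Energy = 0.01 kW × 84 h = 0.84 kWh
Cost = 0.84 kWh × $0.39/kWh = $0.33

$0.33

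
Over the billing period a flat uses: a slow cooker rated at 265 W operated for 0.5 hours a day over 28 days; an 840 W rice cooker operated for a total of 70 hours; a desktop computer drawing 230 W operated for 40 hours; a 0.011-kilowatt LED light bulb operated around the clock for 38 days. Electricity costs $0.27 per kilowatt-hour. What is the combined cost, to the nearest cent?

slow cooker: Runtime = 0.5 h/day × 28 days = 14 h
slow cooker: 0.265 kW × 14 h = 3.71 kWh
rice cooker: 0.84 kW × 70 h = 58.8 kWh
desktop computer: 0.23 kW × 40 h = 9.2 kWh
LED light bulb: Runtime = 24 h × 38 = 912 h
LED light bulb: 0.011 kW × 912 h = 10.032 kWh
Total energy = 81.742 kWh
Cost = 81.742 × $0.27 = $22.07

$22.07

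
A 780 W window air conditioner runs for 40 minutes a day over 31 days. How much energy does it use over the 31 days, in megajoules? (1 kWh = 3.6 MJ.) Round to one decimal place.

Runtime = 40 min × 31 = 1240 min = 20.666666… h
Energy = 0.78 kW × 20.666666… h = 16.12 kWh
= 16.12 × 3.6 MJ = 58.0 MJ

58.0 MJ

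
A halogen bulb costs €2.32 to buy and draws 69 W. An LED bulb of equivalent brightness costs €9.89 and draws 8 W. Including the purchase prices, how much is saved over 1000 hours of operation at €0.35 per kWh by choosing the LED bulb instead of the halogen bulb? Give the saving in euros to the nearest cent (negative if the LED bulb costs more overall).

halogen bulb: €2.32 + (69/1000) kW × 1000 h × €0.35 = €2.32 + €24.15 = €26.47
LED bulb: €9.89 + (8/1000) kW × 1000 h × €0.35 = €9.89 + €2.8 = €12.69
Saving = €26.47 − €12.69 = €13.78

€13.78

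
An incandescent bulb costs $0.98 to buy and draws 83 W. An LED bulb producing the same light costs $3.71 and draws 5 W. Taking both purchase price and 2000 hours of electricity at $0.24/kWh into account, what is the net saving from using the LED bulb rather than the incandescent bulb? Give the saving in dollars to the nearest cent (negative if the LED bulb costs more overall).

$34.71

incandescent bulb: $0.98 + (83/1000) kW × 2000 h × $0.24 = $0.98 + $39.84 = $40.82
LED bulb: $3.71 + (5/1000) kW × 2000 h × $0.24 = $3.71 + $2.4 = $6.11
Saving = $40.82 − $6.11 = $34.71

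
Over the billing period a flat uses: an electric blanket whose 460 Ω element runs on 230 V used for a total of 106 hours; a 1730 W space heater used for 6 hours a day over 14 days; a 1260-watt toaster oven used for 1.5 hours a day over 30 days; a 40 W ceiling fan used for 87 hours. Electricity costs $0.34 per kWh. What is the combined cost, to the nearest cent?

electric blanket: Power = V²/R = 230²/460 = 115 W = 0.115 kW
electric blanket: 0.115 kW × 106 h = 12.19 kWh
space heater: Runtime = 6 h/day × 14 days = 84 h
space heater: 1.73 kW × 84 h = 145.32 kWh
toaster oven: Runtime = 1.5 h/day × 30 days = 45 h
toaster oven: 1.26 kW × 45 h = 56.7 kWh
ceiling fan: 0.04 kW × 87 h = 3.48 kWh
Total energy = 217.69 kWh
Cost = 217.69 × $0.34 = $74.01

$74.01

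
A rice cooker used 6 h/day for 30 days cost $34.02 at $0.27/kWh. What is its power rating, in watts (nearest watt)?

Energy = $34.02 ÷ $0.27/kWh = 126 kWh
Runtime = 6 h/day × 30 days = 180 h
Power = 126 kWh ÷ 180 h = 0.7 kW = 700 W

700 W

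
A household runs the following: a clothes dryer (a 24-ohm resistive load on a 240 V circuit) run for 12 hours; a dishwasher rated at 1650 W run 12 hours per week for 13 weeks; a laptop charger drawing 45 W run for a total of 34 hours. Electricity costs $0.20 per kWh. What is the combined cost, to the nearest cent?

$57.55

clothes dryer: Power = V²/R = 240²/24 = 2400 W = 2.4 kW
clothes dryer: 2.4 kW × 12 h = 28.8 kWh
dishwasher: Runtime = 12 h/week × 13 weeks = 156 h
dishwasher: 1.65 kW × 156 h = 257.4 kWh
laptop charger: 0.045 kW × 34 h = 1.53 kWh
Total energy = 287.73 kWh
Cost = 287.73 × $0.20 = $57.55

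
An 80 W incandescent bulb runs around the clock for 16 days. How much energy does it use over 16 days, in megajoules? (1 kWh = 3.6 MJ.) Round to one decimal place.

110.6 MJ

Runtime = 24 h × 16 = 384 h
Energy = 0.08 kW × 384 h = 30.72 kWh
= 30.72 × 3.6 MJ = 110.6 MJ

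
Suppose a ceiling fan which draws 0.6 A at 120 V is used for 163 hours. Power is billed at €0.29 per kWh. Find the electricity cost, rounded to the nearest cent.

€3.40

Power = 0.6 A × 120 V = 72 W = 0.072 kW
Energy = 0.072 kW × 163 h = 11.736 kWh
Cost = 11.736 kWh × €0.29/kWh = €3.40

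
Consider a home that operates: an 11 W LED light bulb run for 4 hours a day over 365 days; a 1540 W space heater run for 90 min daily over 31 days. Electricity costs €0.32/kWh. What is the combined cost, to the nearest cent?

€28.05

LED light bulb: Runtime = 4 h/day × 365 days = 1460 h
LED light bulb: 0.011 kW × 1460 h = 16.06 kWh
space heater: Runtime = 90 min × 31 = 2790 min = 46.5 h
space heater: 1.54 kW × 46.5 h = 71.61 kWh
Total energy = 87.67 kWh
Cost = 87.67 × €0.32 = €28.05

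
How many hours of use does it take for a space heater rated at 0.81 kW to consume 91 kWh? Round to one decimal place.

112.3 h

Hours = 91 kWh ÷ 0.81 kW = 112.3 h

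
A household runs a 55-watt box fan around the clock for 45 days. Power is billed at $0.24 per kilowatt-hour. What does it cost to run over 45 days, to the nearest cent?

$14.26

Runtime = 24 h × 45 = 1080 h
Energy = 0.055 kW × 1080 h = 59.4 kWh
Cost = 59.4 kWh × $0.24/kWh = $14.26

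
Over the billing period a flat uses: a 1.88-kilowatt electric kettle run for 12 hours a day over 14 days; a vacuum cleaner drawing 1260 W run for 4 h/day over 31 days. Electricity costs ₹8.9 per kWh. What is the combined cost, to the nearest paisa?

₹4201.51

electric kettle: Runtime = 12 h/day × 14 days = 168 h
electric kettle: 1.88 kW × 168 h = 315.84 kWh
vacuum cleaner: Runtime = 4 h/day × 31 days = 124 h
vacuum cleaner: 1.26 kW × 124 h = 156.24 kWh
Total energy = 472.08 kWh
Cost = 472.08 × ₹8.9 = ₹4201.51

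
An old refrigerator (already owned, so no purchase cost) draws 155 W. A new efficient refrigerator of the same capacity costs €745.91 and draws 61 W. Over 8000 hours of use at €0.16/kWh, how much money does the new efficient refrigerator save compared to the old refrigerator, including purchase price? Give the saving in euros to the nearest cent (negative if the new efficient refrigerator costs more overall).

-€625.59

old refrigerator: €0.00 + (155/1000) kW × 8000 h × €0.16 = €0.00 + €198.4 = €198.4
new efficient refrigerator: €745.91 + (61/1000) kW × 8000 h × €0.16 = €745.91 + €78.08 = €823.99
Saving = €198.4 − €823.99 = −€625.59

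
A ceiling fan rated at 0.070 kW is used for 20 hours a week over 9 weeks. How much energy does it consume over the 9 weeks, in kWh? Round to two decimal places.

12.60 kWh

Runtime = 20 h/week × 9 weeks = 180 h
Energy = 0.07 kW × 180 h = 12.6 kWh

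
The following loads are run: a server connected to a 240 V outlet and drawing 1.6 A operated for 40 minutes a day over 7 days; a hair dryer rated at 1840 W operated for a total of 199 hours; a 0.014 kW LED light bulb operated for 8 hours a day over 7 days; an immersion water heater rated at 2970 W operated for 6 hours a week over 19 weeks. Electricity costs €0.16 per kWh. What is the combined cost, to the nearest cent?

server: Power = 1.6 A × 240 V = 384 W = 0.384 kW
server: Runtime = 40 min × 7 = 280 min = 4.666666… h
server: 0.384 kW × 4.666666… h = 1.792 kWh
hair dryer: 1.84 kW × 199 h = 366.16 kWh
LED light bulb: Runtime = 8 h/day × 7 days = 56 h
LED light bulb: 0.014 kW × 56 h = 0.784 kWh
immersion water heater: Runtime = 6 h/week × 19 weeks = 114 h
immersion water heater: 2.97 kW × 114 h = 338.58 kWh
Total energy = 707.316 kWh
Cost = 707.316 × €0.16 = €113.17

€113.17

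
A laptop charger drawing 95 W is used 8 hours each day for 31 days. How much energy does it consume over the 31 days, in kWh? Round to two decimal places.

23.56 kWh

Runtime = 8 h/day × 31 days = 248 h
Energy = 0.095 kW × 248 h = 23.56 kWh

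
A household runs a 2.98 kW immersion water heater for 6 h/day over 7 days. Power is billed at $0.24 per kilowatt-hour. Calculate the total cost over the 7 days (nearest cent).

Runtime = 6 h/day × 7 days = 42 h
Energy = 2.98 kW × 42 h = 125.16 kWh
Cost = 125.16 kWh × $0.24/kWh = $30.04

$30.04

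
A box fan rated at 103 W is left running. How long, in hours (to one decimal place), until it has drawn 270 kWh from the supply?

Hours = 270 kWh ÷ 0.103 kW = 2621.4 h

2621.4 h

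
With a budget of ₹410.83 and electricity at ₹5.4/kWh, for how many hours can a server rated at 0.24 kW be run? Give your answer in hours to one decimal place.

Energy available = ₹410.83 ÷ ₹5.4/kWh = 76.0796 kWh
Hours = 76.0796 kWh ÷ 0.24 kW = 317.0 h

317.0 h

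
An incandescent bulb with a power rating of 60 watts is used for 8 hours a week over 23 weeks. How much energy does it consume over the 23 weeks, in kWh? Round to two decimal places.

11.04 kWh

Runtime = 8 h/week × 23 weeks = 184 h
Energy = 0.06 kW × 184 h = 11.04 kWh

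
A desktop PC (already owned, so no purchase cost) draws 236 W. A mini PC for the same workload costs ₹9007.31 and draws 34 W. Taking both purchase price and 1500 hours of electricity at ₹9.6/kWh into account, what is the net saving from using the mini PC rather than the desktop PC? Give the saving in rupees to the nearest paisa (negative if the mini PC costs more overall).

desktop PC: ₹0.00 + (236/1000) kW × 1500 h × ₹9.6 = ₹0.00 + ₹3398.4 = ₹3398.4
mini PC: ₹9007.31 + (34/1000) kW × 1500 h × ₹9.6 = ₹9007.31 + ₹489.6 = ₹9496.91
Saving = ₹3398.4 − ₹9496.91 = −₹6098.51

-₹6098.51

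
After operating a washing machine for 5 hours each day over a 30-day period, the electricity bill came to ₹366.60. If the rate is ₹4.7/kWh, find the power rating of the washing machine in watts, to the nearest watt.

Energy = ₹366.60 ÷ ₹4.7/kWh = 78 kWh
Runtime = 5 h/day × 30 days = 150 h
Power = 78 kWh ÷ 150 h = 0.52 kW = 520 W

520 W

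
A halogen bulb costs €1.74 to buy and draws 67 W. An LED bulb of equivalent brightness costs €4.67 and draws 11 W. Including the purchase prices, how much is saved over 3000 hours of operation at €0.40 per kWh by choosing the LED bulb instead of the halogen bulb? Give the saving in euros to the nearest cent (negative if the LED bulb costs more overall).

€64.27

halogen bulb: €1.74 + (67/1000) kW × 3000 h × €0.40 = €1.74 + €80.4 = €82.14
LED bulb: €4.67 + (11/1000) kW × 3000 h × €0.40 = €4.67 + €13.2 = €17.87
Saving = €82.14 − €17.87 = €64.27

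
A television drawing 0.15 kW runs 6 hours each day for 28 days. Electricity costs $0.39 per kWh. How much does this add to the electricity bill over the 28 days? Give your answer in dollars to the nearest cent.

Runtime = 6 h/day × 28 days = 168 h
Energy = 0.15 kW × 168 h = 25.2 kWh
Cost = 25.2 kWh × $0.39/kWh = $9.83

$9.83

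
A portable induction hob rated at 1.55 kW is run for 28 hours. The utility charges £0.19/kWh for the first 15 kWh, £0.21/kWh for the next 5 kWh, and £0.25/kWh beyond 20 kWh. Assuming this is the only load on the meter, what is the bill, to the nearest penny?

Energy = 1.55 kW × 28 h = 43.4 kWh
Tier 1 (0–15 kWh): 15 × £0.19 = £2.85
Tier 2 (15–20 kWh): 5 × £0.21 = £1.05
Above 20 kWh: 23.4 × £0.25 = £5.85
Bill = £9.75

£9.75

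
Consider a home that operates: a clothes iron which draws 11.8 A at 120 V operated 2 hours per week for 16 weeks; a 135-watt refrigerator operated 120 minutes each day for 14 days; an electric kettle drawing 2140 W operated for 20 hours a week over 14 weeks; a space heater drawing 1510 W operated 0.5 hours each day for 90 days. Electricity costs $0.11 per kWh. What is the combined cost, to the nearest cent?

$78.79

clothes iron: Power = 11.8 A × 120 V = 1416 W = 1.416 kW
clothes iron: Runtime = 2 h/week × 16 weeks = 32 h
clothes iron: 1.416 kW × 32 h = 45.312 kWh
refrigerator: Runtime = 120 min × 14 = 1680 min = 28 h
refrigerator: 0.135 kW × 28 h = 3.78 kWh
electric kettle: Runtime = 20 h/week × 14 weeks = 280 h
electric kettle: 2.14 kW × 280 h = 599.2 kWh
space heater: Runtime = 0.5 h/day × 90 days = 45 h
space heater: 1.51 kW × 45 h = 67.95 kWh
Total energy = 716.242 kWh
Cost = 716.242 × $0.11 = $78.79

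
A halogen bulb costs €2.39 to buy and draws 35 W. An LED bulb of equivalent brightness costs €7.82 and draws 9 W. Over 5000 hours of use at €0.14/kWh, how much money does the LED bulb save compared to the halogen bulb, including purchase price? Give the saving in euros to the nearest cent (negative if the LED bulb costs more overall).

€12.77

halogen bulb: €2.39 + (35/1000) kW × 5000 h × €0.14 = €2.39 + €24.5 = €26.89
LED bulb: €7.82 + (9/1000) kW × 5000 h × €0.14 = €7.82 + €6.3 = €14.12
Saving = €26.89 − €14.12 = €12.77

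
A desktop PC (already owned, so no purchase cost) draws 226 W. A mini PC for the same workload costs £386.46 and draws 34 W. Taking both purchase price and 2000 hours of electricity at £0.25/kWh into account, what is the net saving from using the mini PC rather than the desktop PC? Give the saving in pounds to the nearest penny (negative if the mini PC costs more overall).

-£290.46

desktop PC: £0.00 + (226/1000) kW × 2000 h × £0.25 = £0.00 + £113 = £113
mini PC: £386.46 + (34/1000) kW × 2000 h × £0.25 = £386.46 + £17 = £403.46
Saving = £113 − £403.46 = −£290.46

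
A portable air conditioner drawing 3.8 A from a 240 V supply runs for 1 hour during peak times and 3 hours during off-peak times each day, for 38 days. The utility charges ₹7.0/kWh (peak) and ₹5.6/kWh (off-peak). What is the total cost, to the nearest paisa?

₹824.81

Power = 3.8 A × 240 V = 912 W = 0.912 kW
Peak energy = 0.912 kW × 1 h × 38 = 34.656 kWh
Off-peak energy = 0.912 kW × 3 h × 38 = 103.968 kWh
Cost = 34.656 × ₹7.0 + 103.968 × ₹5.6 = ₹242.592 + ₹582.2208 = ₹824.81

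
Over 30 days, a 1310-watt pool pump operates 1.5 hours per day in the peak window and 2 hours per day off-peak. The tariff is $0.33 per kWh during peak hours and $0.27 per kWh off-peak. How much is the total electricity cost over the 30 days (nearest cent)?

Peak energy = 1.31 kW × 1.5 h × 30 = 58.95 kWh
Off-peak energy = 1.31 kW × 2 h × 30 = 78.6 kWh
Cost = 58.95 × $0.33 + 78.6 × $0.27 = $19.4535 + $21.222 = $40.68

$40.68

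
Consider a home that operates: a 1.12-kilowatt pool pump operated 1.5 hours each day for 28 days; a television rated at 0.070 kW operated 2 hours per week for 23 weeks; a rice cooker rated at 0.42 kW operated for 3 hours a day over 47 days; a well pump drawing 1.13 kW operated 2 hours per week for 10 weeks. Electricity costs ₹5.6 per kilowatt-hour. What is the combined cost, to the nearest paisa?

₹739.65

pool pump: Runtime = 1.5 h/day × 28 days = 42 h
pool pump: 1.12 kW × 42 h = 47.04 kWh
television: Runtime = 2 h/week × 23 weeks = 46 h
television: 0.07 kW × 46 h = 3.22 kWh
rice cooker: Runtime = 3 h/day × 47 days = 141 h
rice cooker: 0.42 kW × 141 h = 59.22 kWh
well pump: Runtime = 2 h/week × 10 weeks = 20 h
well pump: 1.13 kW × 20 h = 22.6 kWh
Total energy = 132.08 kWh
Cost = 132.08 × ₹5.6 = ₹739.65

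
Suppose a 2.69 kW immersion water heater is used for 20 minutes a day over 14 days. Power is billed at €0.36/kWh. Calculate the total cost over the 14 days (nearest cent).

Runtime = 20 min × 14 = 280 min = 4.666666… h
Energy = 2.69 kW × 4.666666… h = 12.553333… kWh
Cost = 12.553333… kWh × €0.36/kWh = €4.52

€4.52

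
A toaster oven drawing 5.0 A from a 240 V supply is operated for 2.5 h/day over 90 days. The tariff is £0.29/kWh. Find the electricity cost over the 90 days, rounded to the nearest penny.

Power = 5.0 A × 240 V = 1200 W = 1.2 kW
Runtime = 2.5 h/day × 90 days = 225 h
Energy = 1.2 kW × 225 h = 270 kWh
Cost = 270 kWh × £0.29/kWh = £78.30

£78.30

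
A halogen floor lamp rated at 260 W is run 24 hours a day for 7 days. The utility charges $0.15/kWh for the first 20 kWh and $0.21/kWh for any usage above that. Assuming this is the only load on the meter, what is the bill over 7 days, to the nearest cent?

$7.97

Runtime = 24 h × 7 = 168 h
Energy = 0.26 kW × 168 h = 43.68 kWh
Tier 1 (0–20 kWh): 20 × $0.15 = $3
Above 20 kWh: 23.68 × $0.21 = $4.9728
Bill = $7.97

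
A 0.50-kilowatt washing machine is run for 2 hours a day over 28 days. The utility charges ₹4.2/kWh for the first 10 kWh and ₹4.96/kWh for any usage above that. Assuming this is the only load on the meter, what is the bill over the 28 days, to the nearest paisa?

Runtime = 2 h/day × 28 days = 56 h
Energy = 0.5 kW × 56 h = 28 kWh
Tier 1 (0–10 kWh): 10 × ₹4.2 = ₹42
Above 10 kWh: 18 × ₹4.96 = ₹89.28
Bill = ₹131.28

₹131.28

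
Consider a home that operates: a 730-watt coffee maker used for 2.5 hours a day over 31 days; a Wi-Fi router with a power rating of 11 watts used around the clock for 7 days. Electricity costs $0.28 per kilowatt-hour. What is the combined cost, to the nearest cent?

coffee maker: Runtime = 2.5 h/day × 31 days = 77.5 h
coffee maker: 0.73 kW × 77.5 h = 56.575 kWh
Wi-Fi router: Runtime = 24 h × 7 = 168 h
Wi-Fi router: 0.011 kW × 168 h = 1.848 kWh
Total energy = 58.423 kWh
Cost = 58.423 × $0.28 = $16.36

$16.36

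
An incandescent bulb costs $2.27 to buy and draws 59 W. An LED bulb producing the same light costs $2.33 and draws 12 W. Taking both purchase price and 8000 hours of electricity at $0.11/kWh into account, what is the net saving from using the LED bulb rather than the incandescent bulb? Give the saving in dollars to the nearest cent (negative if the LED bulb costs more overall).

incandescent bulb: $2.27 + (59/1000) kW × 8000 h × $0.11 = $2.27 + $51.92 = $54.19
LED bulb: $2.33 + (12/1000) kW × 8000 h × $0.11 = $2.33 + $10.56 = $12.89
Saving = $54.19 − $12.89 = $41.3

$41.30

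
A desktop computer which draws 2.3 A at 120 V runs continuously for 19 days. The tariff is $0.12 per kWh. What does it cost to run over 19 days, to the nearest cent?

Power = 2.3 A × 120 V = 276 W = 0.276 kW
Runtime = 24 h × 19 = 456 h
Energy = 0.276 kW × 456 h = 125.856 kWh
Cost = 125.856 kWh × $0.12/kWh = $15.10

$15.10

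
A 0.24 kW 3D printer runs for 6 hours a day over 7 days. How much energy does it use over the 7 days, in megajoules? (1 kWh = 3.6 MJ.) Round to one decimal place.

Runtime = 6 h/day × 7 days = 42 h
Energy = 0.24 kW × 42 h = 10.08 kWh
= 10.08 × 3.6 MJ = 36.3 MJ

36.3 MJ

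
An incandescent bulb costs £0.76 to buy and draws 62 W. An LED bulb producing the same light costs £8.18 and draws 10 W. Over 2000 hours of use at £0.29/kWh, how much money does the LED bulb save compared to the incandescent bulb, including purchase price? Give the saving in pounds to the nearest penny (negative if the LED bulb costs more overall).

incandescent bulb: £0.76 + (62/1000) kW × 2000 h × £0.29 = £0.76 + £35.96 = £36.72
LED bulb: £8.18 + (10/1000) kW × 2000 h × £0.29 = £8.18 + £5.8 = £13.98
Saving = £36.72 − £13.98 = £22.74

£22.74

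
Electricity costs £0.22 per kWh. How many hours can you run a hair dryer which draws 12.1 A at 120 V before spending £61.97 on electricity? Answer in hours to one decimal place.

Power = 12.1 A × 120 V = 1452 W = 1.452 kW
Energy available = £61.97 ÷ £0.22/kWh = 281.6818 kWh
Hours = 281.6818 kWh ÷ 1.452 kW = 194.0 h

194.0 h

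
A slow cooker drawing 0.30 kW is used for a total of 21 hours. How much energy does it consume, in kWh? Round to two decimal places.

6.30 kWh

Energy = 0.3 kW × 21 h = 6.3 kWh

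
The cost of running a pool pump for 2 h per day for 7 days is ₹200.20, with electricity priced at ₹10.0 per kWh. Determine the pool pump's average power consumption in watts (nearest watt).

1430 W

Energy = ₹200.20 ÷ ₹10.0/kWh = 20.02 kWh
Runtime = 2 h/day × 7 days = 14 h
Power = 20.02 kWh ÷ 14 h = 1.43 kW = 1430 W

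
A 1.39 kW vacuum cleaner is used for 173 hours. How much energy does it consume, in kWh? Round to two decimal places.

240.47 kWh

Energy = 1.39 kW × 173 h = 240.47 kWh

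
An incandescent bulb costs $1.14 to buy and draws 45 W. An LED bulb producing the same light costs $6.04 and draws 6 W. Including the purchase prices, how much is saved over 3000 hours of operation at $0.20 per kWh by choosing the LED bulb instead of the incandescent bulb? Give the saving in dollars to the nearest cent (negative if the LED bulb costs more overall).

$18.50

incandescent bulb: $1.14 + (45/1000) kW × 3000 h × $0.20 = $1.14 + $27 = $28.14
LED bulb: $6.04 + (6/1000) kW × 3000 h × $0.20 = $6.04 + $3.6 = $9.64
Saving = $28.14 − $9.64 = $18.5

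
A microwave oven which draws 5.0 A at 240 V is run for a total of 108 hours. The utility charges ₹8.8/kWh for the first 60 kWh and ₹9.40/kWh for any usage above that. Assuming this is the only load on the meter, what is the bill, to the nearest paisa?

Power = 5.0 A × 240 V = 1200 W = 1.2 kW
Energy = 1.2 kW × 108 h = 129.6 kWh
Tier 1 (0–60 kWh): 60 × ₹8.8 = ₹528
Above 60 kWh: 69.6 × ₹9.40 = ₹654.24
Bill = ₹1182.24

₹1182.24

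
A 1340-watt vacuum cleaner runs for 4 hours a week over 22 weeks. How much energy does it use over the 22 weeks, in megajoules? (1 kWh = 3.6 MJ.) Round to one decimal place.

424.5 MJ

Runtime = 4 h/week × 22 weeks = 88 h
Energy = 1.34 kW × 88 h = 117.92 kWh
= 117.92 × 3.6 MJ = 424.5 MJ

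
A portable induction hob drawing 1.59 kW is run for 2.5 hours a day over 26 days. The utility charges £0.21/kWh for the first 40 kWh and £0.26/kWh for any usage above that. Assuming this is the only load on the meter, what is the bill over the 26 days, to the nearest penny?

£24.87

Runtime = 2.5 h/day × 26 days = 65 h
Energy = 1.59 kW × 65 h = 103.35 kWh
Tier 1 (0–40 kWh): 40 × £0.21 = £8.4
Above 40 kWh: 63.35 × £0.26 = £16.471
Bill = £24.87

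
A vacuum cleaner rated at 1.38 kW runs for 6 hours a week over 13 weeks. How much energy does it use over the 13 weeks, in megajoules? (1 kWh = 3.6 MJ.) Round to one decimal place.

387.5 MJ

Runtime = 6 h/week × 13 weeks = 78 h
Energy = 1.38 kW × 78 h = 107.64 kWh
= 107.64 × 3.6 MJ = 387.5 MJ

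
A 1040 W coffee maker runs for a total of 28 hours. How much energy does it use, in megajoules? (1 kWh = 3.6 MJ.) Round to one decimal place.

Energy = 1.04 kW × 28 h = 29.12 kWh
= 29.12 × 3.6 MJ = 104.8 MJ

104.8 MJ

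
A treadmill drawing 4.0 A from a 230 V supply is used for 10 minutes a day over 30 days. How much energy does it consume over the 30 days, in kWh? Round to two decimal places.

4.60 kWh

Power = 4.0 A × 230 V = 920 W = 0.92 kW
Runtime = 10 min × 30 = 300 min = 5 h
Energy = 0.92 kW × 5 h = 4.6 kWh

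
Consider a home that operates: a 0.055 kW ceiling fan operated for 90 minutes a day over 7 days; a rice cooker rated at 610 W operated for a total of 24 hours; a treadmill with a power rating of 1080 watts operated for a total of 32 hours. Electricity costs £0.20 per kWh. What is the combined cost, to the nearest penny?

ceiling fan: Runtime = 90 min × 7 = 630 min = 10.5 h
ceiling fan: 0.055 kW × 10.5 h = 0.5775 kWh
rice cooker: 0.61 kW × 24 h = 14.64 kWh
treadmill: 1.08 kW × 32 h = 34.56 kWh
Total energy = 49.7775 kWh
Cost = 49.7775 × £0.20 = £9.96

£9.96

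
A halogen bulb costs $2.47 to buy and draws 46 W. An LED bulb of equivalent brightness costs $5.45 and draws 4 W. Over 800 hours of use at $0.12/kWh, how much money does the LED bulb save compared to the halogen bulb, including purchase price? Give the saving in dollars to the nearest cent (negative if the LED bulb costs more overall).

$1.05

halogen bulb: $2.47 + (46/1000) kW × 800 h × $0.12 = $2.47 + $4.416 = $6.886
LED bulb: $5.45 + (4/1000) kW × 800 h × $0.12 = $5.45 + $0.384 = $5.834
Saving = $6.886 − $5.834 = $1.052 → $1.05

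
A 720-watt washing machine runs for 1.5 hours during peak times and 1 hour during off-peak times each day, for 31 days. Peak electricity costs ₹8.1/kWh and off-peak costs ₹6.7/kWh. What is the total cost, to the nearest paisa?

₹420.73

Peak energy = 0.72 kW × 1.5 h × 31 = 33.48 kWh
Off-peak energy = 0.72 kW × 1 h × 31 = 22.32 kWh
Cost = 33.48 × ₹8.1 + 22.32 × ₹6.7 = ₹271.188 + ₹149.544 = ₹420.73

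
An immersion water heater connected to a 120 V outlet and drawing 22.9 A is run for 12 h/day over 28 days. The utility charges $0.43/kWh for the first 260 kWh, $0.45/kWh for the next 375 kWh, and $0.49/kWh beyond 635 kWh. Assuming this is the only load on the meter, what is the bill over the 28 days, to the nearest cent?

$421.83

Power = 22.9 A × 120 V = 2748 W = 2.748 kW
Runtime = 12 h/day × 28 days = 336 h
Energy = 2.748 kW × 336 h = 923.328 kWh
Tier 1 (0–260 kWh): 260 × $0.43 = $111.8
Tier 2 (260–635 kWh): 375 × $0.45 = $168.75
Above 635 kWh: 288.328 × $0.49 = $141.28072
Bill = $421.83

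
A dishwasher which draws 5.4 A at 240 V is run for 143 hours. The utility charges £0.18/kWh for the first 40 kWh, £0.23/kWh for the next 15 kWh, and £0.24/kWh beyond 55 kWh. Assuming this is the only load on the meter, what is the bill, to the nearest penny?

£41.93

Power = 5.4 A × 240 V = 1296 W = 1.296 kW
Energy = 1.296 kW × 143 h = 185.328 kWh
Tier 1 (0–40 kWh): 40 × £0.18 = £7.2
Tier 2 (40–55 kWh): 15 × £0.23 = £3.45
Above 55 kWh: 130.328 × £0.24 = £31.27872
Bill = £41.93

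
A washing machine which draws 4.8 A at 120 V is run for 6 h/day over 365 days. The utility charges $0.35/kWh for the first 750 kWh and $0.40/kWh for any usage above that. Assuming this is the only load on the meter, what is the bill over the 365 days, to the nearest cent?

Power = 4.8 A × 120 V = 576 W = 0.576 kW
Runtime = 6 h/day × 365 days = 2190 h
Energy = 0.576 kW × 2190 h = 1261.44 kWh
Tier 1 (0–750 kWh): 750 × $0.35 = $262.5
Above 750 kWh: 511.44 × $0.40 = $204.576
Bill = $467.08

$467.08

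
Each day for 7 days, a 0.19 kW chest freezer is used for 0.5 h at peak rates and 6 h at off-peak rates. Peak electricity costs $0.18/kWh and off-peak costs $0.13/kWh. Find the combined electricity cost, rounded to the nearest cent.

Peak energy = 0.19 kW × 0.5 h × 7 = 0.665 kWh
Off-peak energy = 0.19 kW × 6 h × 7 = 7.98 kWh
Cost = 0.665 × $0.18 + 7.98 × $0.13 = $0.1197 + $1.0374 = $1.16

$1.16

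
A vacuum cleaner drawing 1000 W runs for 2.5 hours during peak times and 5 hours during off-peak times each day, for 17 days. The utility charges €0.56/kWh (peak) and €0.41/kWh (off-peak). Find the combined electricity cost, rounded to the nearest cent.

€58.65

Peak energy = 1 kW × 2.5 h × 17 = 42.5 kWh
Off-peak energy = 1 kW × 5 h × 17 = 85 kWh
Cost = 42.5 × €0.56 + 85 × €0.41 = €23.8 + €34.85 = €58.65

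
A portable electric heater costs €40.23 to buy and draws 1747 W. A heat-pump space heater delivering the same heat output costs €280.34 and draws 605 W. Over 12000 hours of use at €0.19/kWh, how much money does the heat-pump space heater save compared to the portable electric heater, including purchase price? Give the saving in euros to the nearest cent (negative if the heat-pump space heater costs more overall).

portable electric heater: €40.23 + (1747/1000) kW × 12000 h × €0.19 = €40.23 + €3983.16 = €4023.39
heat-pump space heater: €280.34 + (605/1000) kW × 12000 h × €0.19 = €280.34 + €1379.4 = €1659.74
Saving = €4023.39 − €1659.74 = €2363.65

€2363.65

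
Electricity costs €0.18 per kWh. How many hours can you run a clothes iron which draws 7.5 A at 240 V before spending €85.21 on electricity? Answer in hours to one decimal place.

263.0 h

Power = 7.5 A × 240 V = 1800 W = 1.8 kW
Energy available = €85.21 ÷ €0.18/kWh = 473.3889 kWh
Hours = 473.3889 kWh ÷ 1.8 kW = 263.0 h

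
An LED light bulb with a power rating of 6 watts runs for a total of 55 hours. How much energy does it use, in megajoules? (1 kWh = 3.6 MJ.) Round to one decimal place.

Energy = 0.006 kW × 55 h = 0.33 kWh
= 0.33 × 3.6 MJ = 1.2 MJ

1.2 MJ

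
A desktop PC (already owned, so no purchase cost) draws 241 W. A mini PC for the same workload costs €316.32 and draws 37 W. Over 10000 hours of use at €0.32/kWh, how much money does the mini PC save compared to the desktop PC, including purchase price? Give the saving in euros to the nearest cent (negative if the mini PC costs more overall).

€336.48

desktop PC: €0.00 + (241/1000) kW × 10000 h × €0.32 = €0.00 + €771.2 = €771.2
mini PC: €316.32 + (37/1000) kW × 10000 h × €0.32 = €316.32 + €118.4 = €434.72
Saving = €771.2 − €434.72 = €336.48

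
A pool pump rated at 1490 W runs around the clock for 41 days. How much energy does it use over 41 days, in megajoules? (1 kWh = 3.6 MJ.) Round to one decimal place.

Runtime = 24 h × 41 = 984 h
Energy = 1.49 kW × 984 h = 1466.16 kWh
= 1466.16 × 3.6 MJ = 5278.2 MJ

5278.2 MJ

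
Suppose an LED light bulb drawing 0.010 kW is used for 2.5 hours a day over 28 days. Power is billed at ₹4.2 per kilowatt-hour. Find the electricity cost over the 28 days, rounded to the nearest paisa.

Runtime = 2.5 h/day × 28 days = 70 h
Energy = 0.01 kW × 70 h = 0.7 kWh
Cost = 0.7 kWh × ₹4.2/kWh = ₹2.94

₹2.94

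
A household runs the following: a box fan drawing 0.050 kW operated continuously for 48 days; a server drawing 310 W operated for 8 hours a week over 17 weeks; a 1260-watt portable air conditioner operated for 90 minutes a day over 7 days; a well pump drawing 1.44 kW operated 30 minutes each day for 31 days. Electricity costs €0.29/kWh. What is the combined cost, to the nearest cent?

€39.24

box fan: Runtime = 24 h × 48 = 1152 h
box fan: 0.05 kW × 1152 h = 57.6 kWh
server: Runtime = 8 h/week × 17 weeks = 136 h
server: 0.31 kW × 136 h = 42.16 kWh
portable air conditioner: Runtime = 90 min × 7 = 630 min = 10.5 h
portable air conditioner: 1.26 kW × 10.5 h = 13.23 kWh
well pump: Runtime = 30 min × 31 = 930 min = 15.5 h
well pump: 1.44 kW × 15.5 h = 22.32 kWh
Total energy = 135.31 kWh
Cost = 135.31 × €0.29 = €39.24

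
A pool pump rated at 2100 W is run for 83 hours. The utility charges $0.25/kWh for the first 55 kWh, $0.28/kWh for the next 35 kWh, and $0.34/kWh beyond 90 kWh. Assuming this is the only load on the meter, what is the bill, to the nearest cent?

$52.21

Energy = 2.1 kW × 83 h = 174.3 kWh
Tier 1 (0–55 kWh): 55 × $0.25 = $13.75
Tier 2 (55–90 kWh): 35 × $0.28 = $9.8
Above 90 kWh: 84.3 × $0.34 = $28.662
Bill = $52.21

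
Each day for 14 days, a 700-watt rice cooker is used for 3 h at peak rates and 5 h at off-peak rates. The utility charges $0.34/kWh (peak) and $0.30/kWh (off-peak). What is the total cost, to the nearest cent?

Peak energy = 0.7 kW × 3 h × 14 = 29.4 kWh
Off-peak energy = 0.7 kW × 5 h × 14 = 49 kWh
Cost = 29.4 × $0.34 + 49 × $0.30 = $9.996 + $14.7 = $24.70

$24.70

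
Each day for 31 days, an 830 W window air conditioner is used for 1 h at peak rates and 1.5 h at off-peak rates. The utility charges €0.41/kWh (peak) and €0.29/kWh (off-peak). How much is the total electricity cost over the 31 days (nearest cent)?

€21.74

Peak energy = 0.83 kW × 1 h × 31 = 25.73 kWh
Off-peak energy = 0.83 kW × 1.5 h × 31 = 38.595 kWh
Cost = 25.73 × €0.41 + 38.595 × €0.29 = €10.5493 + €11.19255 = €21.74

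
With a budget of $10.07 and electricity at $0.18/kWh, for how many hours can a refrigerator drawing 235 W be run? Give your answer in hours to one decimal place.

238.1 h

Energy available = $10.07 ÷ $0.18/kWh = 55.9444 kWh
Hours = 55.9444 kWh ÷ 0.235 kW = 238.1 h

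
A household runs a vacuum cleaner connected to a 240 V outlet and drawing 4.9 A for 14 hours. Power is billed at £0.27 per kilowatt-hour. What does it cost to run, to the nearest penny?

£4.45

Power = 4.9 A × 240 V = 1176 W = 1.176 kW
Energy = 1.176 kW × 14 h = 16.464 kWh
Cost = 16.464 kWh × £0.27/kWh = £4.45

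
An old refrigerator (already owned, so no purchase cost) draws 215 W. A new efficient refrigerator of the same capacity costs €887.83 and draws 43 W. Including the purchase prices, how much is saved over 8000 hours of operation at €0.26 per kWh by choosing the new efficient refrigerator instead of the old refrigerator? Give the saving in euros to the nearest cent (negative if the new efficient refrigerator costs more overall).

old refrigerator: €0.00 + (215/1000) kW × 8000 h × €0.26 = €0.00 + €447.2 = €447.2
new efficient refrigerator: €887.83 + (43/1000) kW × 8000 h × €0.26 = €887.83 + €89.44 = €977.27
Saving = €447.2 − €977.27 = −€530.07

-€530.07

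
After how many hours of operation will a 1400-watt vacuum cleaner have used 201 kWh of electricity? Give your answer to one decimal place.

143.6 h

Hours = 201 kWh ÷ 1.4 kW = 143.6 h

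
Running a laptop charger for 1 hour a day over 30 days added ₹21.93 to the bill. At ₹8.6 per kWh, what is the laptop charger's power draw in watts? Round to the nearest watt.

Energy = ₹21.93 ÷ ₹8.6/kWh = 2.55 kWh
Runtime = 1 h/day × 30 days = 30 h
Power = 2.55 kWh ÷ 30 h = 0.085 kW = 85 W

85 W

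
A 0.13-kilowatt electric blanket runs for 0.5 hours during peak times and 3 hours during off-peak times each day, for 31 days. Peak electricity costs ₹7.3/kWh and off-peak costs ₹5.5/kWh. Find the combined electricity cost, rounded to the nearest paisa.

₹81.20

Peak energy = 0.13 kW × 0.5 h × 31 = 2.015 kWh
Off-peak energy = 0.13 kW × 3 h × 31 = 12.09 kWh
Cost = 2.015 × ₹7.3 + 12.09 × ₹5.5 = ₹14.7095 + ₹66.495 = ₹81.20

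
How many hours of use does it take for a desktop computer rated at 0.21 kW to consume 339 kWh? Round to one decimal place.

Hours = 339 kWh ÷ 0.21 kW = 1614.3 h

1614.3 h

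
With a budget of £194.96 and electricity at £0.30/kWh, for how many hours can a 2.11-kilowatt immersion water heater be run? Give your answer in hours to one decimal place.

Energy available = £194.96 ÷ £0.30/kWh = 649.8667 kWh
Hours = 649.8667 kWh ÷ 2.11 kW = 308.0 h

308.0 h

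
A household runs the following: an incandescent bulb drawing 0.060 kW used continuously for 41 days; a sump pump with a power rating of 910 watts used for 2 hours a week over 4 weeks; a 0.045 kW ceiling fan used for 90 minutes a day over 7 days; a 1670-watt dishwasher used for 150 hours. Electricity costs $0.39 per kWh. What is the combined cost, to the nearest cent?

incandescent bulb: Runtime = 24 h × 41 = 984 h
incandescent bulb: 0.06 kW × 984 h = 59.04 kWh
sump pump: Runtime = 2 h/week × 4 weeks = 8 h
sump pump: 0.91 kW × 8 h = 7.28 kWh
ceiling fan: Runtime = 90 min × 7 = 630 min = 10.5 h
ceiling fan: 0.045 kW × 10.5 h = 0.4725 kWh
dishwasher: 1.67 kW × 150 h = 250.5 kWh
Total energy = 317.2925 kWh
Cost = 317.2925 × $0.39 = $123.74

$123.74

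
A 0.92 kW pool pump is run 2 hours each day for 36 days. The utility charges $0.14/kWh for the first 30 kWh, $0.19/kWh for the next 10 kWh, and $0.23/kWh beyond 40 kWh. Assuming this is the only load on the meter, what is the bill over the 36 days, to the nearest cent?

Runtime = 2 h/day × 36 days = 72 h
Energy = 0.92 kW × 72 h = 66.24 kWh
Tier 1 (0–30 kWh): 30 × $0.14 = $4.2
Tier 2 (30–40 kWh): 10 × $0.19 = $1.9
Above 40 kWh: 26.24 × $0.23 = $6.0352
Bill = $12.14

$12.14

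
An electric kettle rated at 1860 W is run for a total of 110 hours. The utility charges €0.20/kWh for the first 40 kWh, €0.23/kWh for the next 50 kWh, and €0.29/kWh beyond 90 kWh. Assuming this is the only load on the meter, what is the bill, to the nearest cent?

€52.73

Energy = 1.86 kW × 110 h = 204.6 kWh
Tier 1 (0–40 kWh): 40 × €0.20 = €8
Tier 2 (40–90 kWh): 50 × €0.23 = €11.5
Above 90 kWh: 114.6 × €0.29 = €33.234
Bill = €52.73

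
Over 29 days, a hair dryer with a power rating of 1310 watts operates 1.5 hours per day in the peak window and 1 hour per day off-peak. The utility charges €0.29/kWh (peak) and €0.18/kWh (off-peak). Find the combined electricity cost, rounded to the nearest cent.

Peak energy = 1.31 kW × 1.5 h × 29 = 56.985 kWh
Off-peak energy = 1.31 kW × 1 h × 29 = 37.99 kWh
Cost = 56.985 × €0.29 + 37.99 × €0.18 = €16.52565 + €6.8382 = €23.36

€23.36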